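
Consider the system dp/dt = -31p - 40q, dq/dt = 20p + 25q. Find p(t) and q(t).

p(t) = -3c_1e^(-3t)sin(4t) - c_1e^(-3t)cos(4t) - c_2e^(-3t)sin(4t) + 3c_2e^(-3t)cos(4t), q(t) = 2c_1e^(-3t)sin(4t) + c_1e^(-3t)cos(4t) + c_2e^(-3t)sin(4t) - 2c_2e^(-3t)cos(4t)

Coefficient matrix A = [[-31, -40], [20, 25]].
Characteristic polynomial det(A - λI) = λ^2 + 6λ + 25 = 0.
Eigenvalues λ = -3 ± 4i (complex conjugate pair).
For λ=-3+4i: an eigenvector is (-1,1) - i(-3,2) = (-1 + 3i, 1 - 2i).
A real fundamental pair from Re and Im of e^((-3+4i)t)v: X_1 = e^(-3t)(cos(4t)·(-1,1) + sin(4t)·(-3,2)), X_2 = e^(-3t)(sin(4t)·(-1,1) - cos(4t)·(-3,2)).
General solution: c_1X_1 + c_2X_2.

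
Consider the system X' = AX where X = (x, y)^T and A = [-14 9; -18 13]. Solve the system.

x(t) = -c_1e^(-5t) - c_2e^(4t), y(t) = -c_1e^(-5t) - 2c_2e^(4t)

Coefficient matrix A = [[-14, 9], [-18, 13]].
Characteristic polynomial det(A - λI) = λ^2 + λ - 20 = 0.
Eigenvalues λ = -5, 4.
For λ=-5: (A-λI) row 1 is [-9, 9], so an eigenvector is (-1, -1).
For λ=4: (A-λI) row 1 is [-18, 9], so an eigenvector is (-1, -2).
General solution: c_1e^(-5t)(-1,-1) + c_2e^(4t)(-1,-2).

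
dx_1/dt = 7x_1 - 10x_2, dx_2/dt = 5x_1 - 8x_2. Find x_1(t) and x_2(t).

Coefficient matrix A = [[7, -10], [5, -8]].
Characteristic polynomial det(A - λI) = λ^2 + λ - 6 = 0.
Eigenvalues λ = 2, -3.
For λ=2: (A-λI) row 1 is [5, -10], so an eigenvector is (-2, -1).
For λ=-3: (A-λI) row 1 is [10, -10], so an eigenvector is (1, 1).
General solution: C_1e^(2t)(-2,-1) + C_2e^(-3t)(1,1).

x_1(t) = -2C_1e^(2t) + C_2e^(-3t), x_2(t) = -C_1e^(2t) + C_2e^(-3t)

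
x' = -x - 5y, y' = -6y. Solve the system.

Coefficient matrix A = [[-1, -5], [0, -6]].
Characteristic polynomial det(A - λI) = λ^2 + 7λ + 6 = 0.
Eigenvalues λ = -6, -1.
For λ=-6: (A-λI) row 1 is [5, -5], so an eigenvector is (1, 1).
For λ=-1: (A-λI) row 1 is [0, -5], so an eigenvector is (-1, 0).
General solution: C_1e^(-6t)(1,1) + C_2e^(-t)(-1,0).

x(t) = C_1e^(-6t) - C_2e^(-t), y(t) = C_1e^(-6t)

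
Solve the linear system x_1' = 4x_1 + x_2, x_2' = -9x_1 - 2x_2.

x_1(t) = -C_1e^(t) - C_2te^(t), x_2(t) = 3C_1e^(t) + 3C_2te^(t) - C_2e^(t)

Coefficient matrix A = [[4, 1], [-9, -2]].
Characteristic polynomial det(A - λI) = λ^2 - 2λ + 1 = 0.
Single eigenvalue λ = 1 with algebraic multiplicity 2.
Eigenvector v = (-1,3); generalized eigenvector w with (A-λI)w=v is (0,-1).
General solution: e^(t)[C_1·v + C_2·(t·v + w)].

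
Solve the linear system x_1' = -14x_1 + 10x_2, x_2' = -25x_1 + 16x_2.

Coefficient matrix A = [[-14, 10], [-25, 16]].
Characteristic polynomial det(A - λI) = λ^2 - 2λ + 26 = 0.
Eigenvalues λ = 1 ± 5i (complex conjugate pair).
For λ=1+5i: an eigenvector is (1,2) - i(1,1) = (1 - i, 2 - i).
A real fundamental pair from Re and Im of e^((1+5i)t)v: X_1 = e^(t)(cos(5t)·(1,2) + sin(5t)·(1,1)), X_2 = e^(t)(sin(5t)·(1,2) - cos(5t)·(1,1)).
General solution: K_1X_1 + K_2X_2.

x_1(t) = K_1e^(t)sin(5t) + K_1e^(t)cos(5t) + K_2e^(t)sin(5t) - K_2e^(t)cos(5t), x_2(t) = K_1e^(t)sin(5t) + 2K_1e^(t)cos(5t) + 2K_2e^(t)sin(5t) - K_2e^(t)cos(5t)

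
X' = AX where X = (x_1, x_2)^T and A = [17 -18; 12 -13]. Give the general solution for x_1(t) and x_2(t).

Coefficient matrix A = [[17, -18], [12, -13]].
Characteristic polynomial det(A - λI) = λ^2 - 4λ - 5 = 0.
Eigenvalues λ = 5, -1.
For λ=5: (A-λI) row 1 is [12, -18], so an eigenvector is (3, 2).
For λ=-1: (A-λI) row 1 is [18, -18], so an eigenvector is (-1, -1).
General solution: K_1e^(5t)(3,2) + K_2e^(-t)(-1,-1).

x_1(t) = 3K_1e^(5t) - K_2e^(-t), x_2(t) = 2K_1e^(5t) - K_2e^(-t)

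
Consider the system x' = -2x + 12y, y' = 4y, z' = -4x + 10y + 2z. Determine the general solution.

Coefficient matrix A = [[-2, 12, 0], [0, 4, 0], [-4, 10, 2]].
det(A - λI) = 0 gives eigenvalues λ = -2, 4, 2.
For λ=-2: eigenvector (1,0,1).
For λ=4: eigenvector (2,1,1).
For λ=2: eigenvector (0,0,1).
General solution: C_1e^(-2t)(1,0,1) + C_2e^(4t)(2,1,1) + C_3e^(2t)(0,0,1).

x(t) = C_1e^(-2t) + 2C_2e^(4t), y(t) = C_2e^(4t), z(t) = C_1e^(-2t) + C_2e^(4t) + C_3e^(2t)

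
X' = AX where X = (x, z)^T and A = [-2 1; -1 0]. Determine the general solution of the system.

x(t) = -C_1e^(-t) - C_2te^(-t) + 2C_2e^(-t), z(t) = -C_1e^(-t) - C_2te^(-t) + C_2e^(-t)

Coefficient matrix A = [[-2, 1], [-1, 0]].
Characteristic polynomial det(A - λI) = λ^2 + 2λ + 1 = 0.
Single eigenvalue λ = -1 with algebraic multiplicity 2.
Eigenvector v = (-1,-1); generalized eigenvector w with (A-λI)w=v is (2,1).
General solution: e^(-t)[C_1·v + C_2·(t·v + w)].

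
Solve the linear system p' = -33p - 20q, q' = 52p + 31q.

p(t) = 2C_1e^(-t)sin(4t) + C_1e^(-t)cos(4t) + C_2e^(-t)sin(4t) - 2C_2e^(-t)cos(4t), q(t) = -3C_1e^(-t)sin(4t) - 2C_1e^(-t)cos(4t) - 2C_2e^(-t)sin(4t) + 3C_2e^(-t)cos(4t)

Coefficient matrix A = [[-33, -20], [52, 31]].
Characteristic polynomial det(A - λI) = λ^2 + 2λ + 17 = 0.
Eigenvalues λ = -1 ± 4i (complex conjugate pair).
For λ=-1+4i: an eigenvector is (1,-2) - i(2,-3) = (1 - 2i, -2 + 3i).
A real fundamental pair from Re and Im of e^((-1+4i)t)v: X_1 = e^(-t)(cos(4t)·(1,-2) + sin(4t)·(2,-3)), X_2 = e^(-t)(sin(4t)·(1,-2) - cos(4t)·(2,-3)).
General solution: C_1X_1 + C_2X_2.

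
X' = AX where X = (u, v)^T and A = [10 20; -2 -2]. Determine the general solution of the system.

u(t) = C_1e^(4t)sin(2t) - 3C_1e^(4t)cos(2t) - 3C_2e^(4t)sin(2t) - C_2e^(4t)cos(2t), v(t) = C_1e^(4t)cos(2t) + C_2e^(4t)sin(2t)

Coefficient matrix A = [[10, 20], [-2, -2]].
Characteristic polynomial det(A - λI) = λ^2 - 8λ + 20 = 0.
Eigenvalues λ = 4 ± 2i (complex conjugate pair).
For λ=4+2i: an eigenvector is (-3,1) - i(1,0) = (-3 - i, 1).
A real fundamental pair from Re and Im of e^((4+2i)t)v: X_1 = e^(4t)(cos(2t)·(-3,1) + sin(2t)·(1,0)), X_2 = e^(4t)(sin(2t)·(-3,1) - cos(2t)·(1,0)).
General solution: C_1X_1 + C_2X_2.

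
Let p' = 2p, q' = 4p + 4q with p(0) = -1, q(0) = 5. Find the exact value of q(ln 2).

A = [[2,0],[4,4]]; eigenvalues λ = 2, 4.
Eigenvectors: (-1,2) for λ=2, (0,-1) for λ=4.
From the initial condition, c_1 = 1, c_2 = -3.
q(ln 2) = (1)(2^2)(2) + (-3)(2^4)(-1) = 56.

56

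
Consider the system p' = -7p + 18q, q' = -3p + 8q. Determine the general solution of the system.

p(t) = 2K_1e^(2t) + 3K_2e^(-t), q(t) = K_1e^(2t) + K_2e^(-t)

Coefficient matrix A = [[-7, 18], [-3, 8]].
Characteristic polynomial det(A - λI) = λ^2 - λ - 2 = 0.
Eigenvalues λ = 2, -1.
For λ=2: (A-λI) row 1 is [-9, 18], so an eigenvector is (2, 1).
For λ=-1: (A-λI) row 1 is [-6, 18], so an eigenvector is (3, 1).
General solution: K_1e^(2t)(2,1) + K_2e^(-t)(3,1).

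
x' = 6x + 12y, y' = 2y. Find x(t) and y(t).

Coefficient matrix A = [[6, 12], [0, 2]].
Characteristic polynomial det(A - λI) = λ^2 - 8λ + 12 = 0.
Eigenvalues λ = 2, 6.
For λ=2: (A-λI) row 1 is [4, 12], so an eigenvector is (-3, 1).
For λ=6: (A-λI) row 1 is [0, 12], so an eigenvector is (-1, 0).
General solution: C_1e^(2t)(-3,1) + C_2e^(6t)(-1,0).

x(t) = -3C_1e^(2t) - C_2e^(6t), y(t) = C_1e^(2t)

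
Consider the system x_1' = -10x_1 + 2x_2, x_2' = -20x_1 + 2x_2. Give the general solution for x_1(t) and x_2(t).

x_1(t) = c_1e^(-4t)sin(2t) - c_2e^(-4t)cos(2t), x_2(t) = 3c_1e^(-4t)sin(2t) + c_1e^(-4t)cos(2t) + c_2e^(-4t)sin(2t) - 3c_2e^(-4t)cos(2t)

Coefficient matrix A = [[-10, 2], [-20, 2]].
Characteristic polynomial det(A - λI) = λ^2 + 8λ + 20 = 0.
Eigenvalues λ = -4 ± 2i (complex conjugate pair).
For λ=-4+2i: an eigenvector is (0,1) - i(1,3) = (0 - i, 1 - 3i).
A real fundamental pair from Re and Im of e^((-4+2i)t)v: X_1 = e^(-4t)(cos(2t)·(0,1) + sin(2t)·(1,3)), X_2 = e^(-4t)(sin(2t)·(0,1) - cos(2t)·(1,3)).
General solution: c_1X_1 + c_2X_2.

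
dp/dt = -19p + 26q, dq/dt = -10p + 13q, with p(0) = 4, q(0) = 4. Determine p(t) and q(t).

p(t) = 20e^(-3t)sin(2t) + 4e^(-3t)cos(2t), q(t) = 12e^(-3t)sin(2t) + 4e^(-3t)cos(2t)

Coefficient matrix A = [[-19, 26], [-10, 13]].
Characteristic polynomial det(A - λI) = λ^2 + 6λ + 13 = 0.
Eigenvalues λ = -3 ± 2i (complex conjugate pair).
For λ=-3+2i: an eigenvector is (2,1) - i(-3,-2) = (2 + 3i, 1 + 2i).
A real fundamental pair from Re and Im of e^((-3+2i)t)v: X_1 = e^(-3t)(cos(2t)·(2,1) + sin(2t)·(-3,-2)), X_2 = e^(-3t)(sin(2t)·(2,1) - cos(2t)·(-3,-2)).
General solution: K_1X_1 + K_2X_2.
Applying p(0)=4, q(0)=4 gives K_1=-4, K_2=4.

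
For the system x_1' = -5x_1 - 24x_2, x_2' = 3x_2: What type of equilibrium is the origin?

saddle

A = [[-5,-24],[0,3]]; det(A-λI) = λ^2 + 2λ - 15.
λ = 3, -5: opposite signs.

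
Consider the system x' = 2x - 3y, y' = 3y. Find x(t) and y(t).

Coefficient matrix A = [[2, -3], [0, 3]].
Characteristic polynomial det(A - λI) = λ^2 - 5λ + 6 = 0.
Eigenvalues λ = 2, 3.
For λ=2: (A-λI) row 1 is [0, -3], so an eigenvector is (1, 0).
For λ=3: (A-λI) row 1 is [-1, -3], so an eigenvector is (-3, 1).
General solution: C_1e^(2t)(1,0) + C_2e^(3t)(-3,1).

x(t) = C_1e^(2t) - 3C_2e^(3t), y(t) = C_2e^(3t)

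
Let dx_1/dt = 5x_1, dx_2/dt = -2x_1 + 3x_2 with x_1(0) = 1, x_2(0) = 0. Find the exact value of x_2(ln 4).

-960

A = [[5,0],[-2,3]]; eigenvalues λ = 3, 5.
Eigenvectors: (0,1) for λ=3, (1,-1) for λ=5.
From the initial condition, c_1 = 1, c_2 = 1.
x_2(ln 4) = (1)(4^3)(1) + (1)(4^5)(-1) = -960.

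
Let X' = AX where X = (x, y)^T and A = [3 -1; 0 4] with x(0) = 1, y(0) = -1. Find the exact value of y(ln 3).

A = [[3,-1],[0,4]]; eigenvalues λ = 4, 3.
Eigenvectors: (1,-1) for λ=4, (1,0) for λ=3.
From the initial condition, c_1 = 1, c_2 = 0.
y(ln 3) = (1)(3^4)(-1) + (0)(3^3)(0) = -81.

-81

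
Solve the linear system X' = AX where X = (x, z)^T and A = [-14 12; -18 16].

x(t) = -2K_1e^(4t) + K_2e^(-2t), z(t) = -3K_1e^(4t) + K_2e^(-2t)

Coefficient matrix A = [[-14, 12], [-18, 16]].
Characteristic polynomial det(A - λI) = λ^2 - 2λ - 8 = 0.
Eigenvalues λ = 4, -2.
For λ=4: (A-λI) row 1 is [-18, 12], so an eigenvector is (-2, -3).
For λ=-2: (A-λI) row 1 is [-12, 12], so an eigenvector is (1, 1).
General solution: K_1e^(4t)(-2,-3) + K_2e^(-2t)(1,1).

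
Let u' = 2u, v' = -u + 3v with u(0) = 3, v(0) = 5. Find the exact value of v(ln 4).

176

A = [[2,0],[-1,3]]; eigenvalues λ = 3, 2.
Eigenvectors: (0,-1) for λ=3, (1,1) for λ=2.
From the initial condition, c_1 = -2, c_2 = 3.
v(ln 4) = (-2)(4^3)(-1) + (3)(4^2)(1) = 176.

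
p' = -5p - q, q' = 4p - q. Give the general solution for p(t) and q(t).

Coefficient matrix A = [[-5, -1], [4, -1]].
Characteristic polynomial det(A - λI) = λ^2 + 6λ + 9 = 0.
Single eigenvalue λ = -3 with algebraic multiplicity 2.
Eigenvector v = (1,-2); generalized eigenvector w with (A-λI)w=v is (-1,1).
General solution: e^(-3t)[K_1·v + K_2·(t·v + w)].

p(t) = K_1e^(-3t) + K_2te^(-3t) - K_2e^(-3t), q(t) = -2K_1e^(-3t) - 2K_2te^(-3t) + K_2e^(-3t)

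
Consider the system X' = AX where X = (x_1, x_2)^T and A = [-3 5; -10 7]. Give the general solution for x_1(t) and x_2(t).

x_1(t) = K_1e^(2t)cos(5t) + K_2e^(2t)sin(5t), x_2(t) = -K_1e^(2t)sin(5t) + K_1e^(2t)cos(5t) + K_2e^(2t)sin(5t) + K_2e^(2t)cos(5t)

Coefficient matrix A = [[-3, 5], [-10, 7]].
Characteristic polynomial det(A - λI) = λ^2 - 4λ + 29 = 0.
Eigenvalues λ = 2 ± 5i (complex conjugate pair).
For λ=2+5i: an eigenvector is (1,1) - i(0,-1) = (1, 1 + i).
A real fundamental pair from Re and Im of e^((2+5i)t)v: X_1 = e^(2t)(cos(5t)·(1,1) + sin(5t)·(0,-1)), X_2 = e^(2t)(sin(5t)·(1,1) - cos(5t)·(0,-1)).
General solution: K_1X_1 + K_2X_2.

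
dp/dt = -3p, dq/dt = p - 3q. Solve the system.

Coefficient matrix A = [[-3, 0], [1, -3]].
Characteristic polynomial det(A - λI) = λ^2 + 6λ + 9 = 0.
Single eigenvalue λ = -3 with algebraic multiplicity 2.
Eigenvector v = (0,-1); generalized eigenvector w with (A-λI)w=v is (-1,1).
General solution: e^(-3t)[c_1·v + c_2·(t·v + w)].

p(t) = -c_2e^(-3t), q(t) = -c_1e^(-3t) - c_2te^(-3t) + c_2e^(-3t)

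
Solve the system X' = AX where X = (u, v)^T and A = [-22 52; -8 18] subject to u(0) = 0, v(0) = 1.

Coefficient matrix A = [[-22, 52], [-8, 18]].
Characteristic polynomial det(A - λI) = λ^2 + 4λ + 20 = 0.
Eigenvalues λ = -2 ± 4i (complex conjugate pair).
For λ=-2+4i: an eigenvector is (3,1) - i(-2,-1) = (3 + 2i, 1 + i).
A real fundamental pair from Re and Im of e^((-2+4i)t)v: X_1 = e^(-2t)(cos(4t)·(3,1) + sin(4t)·(-2,-1)), X_2 = e^(-2t)(sin(4t)·(3,1) - cos(4t)·(-2,-1)).
General solution: C_1X_1 + C_2X_2.
Applying u(0)=0, v(0)=1 gives C_1=-2, C_2=3.

u(t) = 13e^(-2t)sin(4t), v(t) = 5e^(-2t)sin(4t) + e^(-2t)cos(4t)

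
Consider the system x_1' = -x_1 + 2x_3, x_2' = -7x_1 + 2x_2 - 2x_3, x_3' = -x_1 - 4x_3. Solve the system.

x_1(t) = -c_2e^(-3t) - 2c_3e^(-2t), x_2(t) = c_1e^(2t) - c_2e^(-3t) - 3c_3e^(-2t), x_3(t) = c_2e^(-3t) + c_3e^(-2t)

Coefficient matrix A = [[-1, 0, 2], [-7, 2, -2], [-1, 0, -4]].
det(A - λI) = 0 gives eigenvalues λ = 2, -3, -2.
For λ=2: eigenvector (0,1,0).
For λ=-3: eigenvector (-1,-1,1).
For λ=-2: eigenvector (-2,-3,1).
General solution: c_1e^(2t)(0,1,0) + c_2e^(-3t)(-1,-1,1) + c_3e^(-2t)(-2,-3,1).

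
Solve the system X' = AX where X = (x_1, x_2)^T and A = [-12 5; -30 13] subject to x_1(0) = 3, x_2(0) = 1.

x_1(t) = -5e^(3t) + 8e^(-2t), x_2(t) = -15e^(3t) + 16e^(-2t)

Coefficient matrix A = [[-12, 5], [-30, 13]].
Characteristic polynomial det(A - λI) = λ^2 - λ - 6 = 0.
Eigenvalues λ = -2, 3.
For λ=-2: (A-λI) row 1 is [-10, 5], so an eigenvector is (1, 2).
For λ=3: (A-λI) row 1 is [-15, 5], so an eigenvector is (1, 3).
General solution: K_1e^(-2t)(1,2) + K_2e^(3t)(1,3).
Applying x_1(0)=3, x_2(0)=1 gives K_1=8, K_2=-5.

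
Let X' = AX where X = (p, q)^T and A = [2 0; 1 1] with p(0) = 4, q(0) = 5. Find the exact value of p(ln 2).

A = [[2,0],[1,1]]; eigenvalues λ = 2, 1.
Eigenvectors: (1,1) for λ=2, (0,-1) for λ=1.
From the initial condition, c_1 = 4, c_2 = -1.
p(ln 2) = (4)(2^2)(1) + (-1)(2^1)(0) = 16.

16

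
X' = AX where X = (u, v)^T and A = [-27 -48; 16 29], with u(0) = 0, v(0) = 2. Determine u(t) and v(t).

Coefficient matrix A = [[-27, -48], [16, 29]].
Characteristic polynomial det(A - λI) = λ^2 - 2λ - 15 = 0.
Eigenvalues λ = -3, 5.
For λ=-3: (A-λI) row 1 is [-24, -48], so an eigenvector is (-2, 1).
For λ=5: (A-λI) row 1 is [-32, -48], so an eigenvector is (3, -2).
General solution: K_1e^(-3t)(-2,1) + K_2e^(5t)(3,-2).
Applying u(0)=0, v(0)=2 gives K_1=-6, K_2=-4.

u(t) = -12e^(5t) + 12e^(-3t), v(t) = 8e^(5t) - 6e^(-3t)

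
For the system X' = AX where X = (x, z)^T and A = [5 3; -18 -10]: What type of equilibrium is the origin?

stable node

A = [[5,3],[-18,-10]]; det(A-λI) = λ^2 + 5λ + 4.
λ = -1, -4: both negative.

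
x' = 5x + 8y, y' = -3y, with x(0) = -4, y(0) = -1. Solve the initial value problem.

Coefficient matrix A = [[5, 8], [0, -3]].
Characteristic polynomial det(A - λI) = λ^2 - 2λ - 15 = 0.
Eigenvalues λ = 5, -3.
For λ=5: (A-λI) row 1 is [0, 8], so an eigenvector is (1, 0).
For λ=-3: (A-λI) row 1 is [8, 8], so an eigenvector is (-1, 1).
General solution: C_1e^(5t)(1,0) + C_2e^(-3t)(-1,1).
Applying x(0)=-4, y(0)=-1 gives C_1=-5, C_2=-1.

x(t) = -5e^(5t) + e^(-3t), y(t) = -e^(-3t)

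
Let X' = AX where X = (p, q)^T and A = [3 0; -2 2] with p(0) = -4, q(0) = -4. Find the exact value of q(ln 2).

A = [[3,0],[-2,2]]; eigenvalues λ = 2, 3.
Eigenvectors: (0,1) for λ=2, (1,-2) for λ=3.
From the initial condition, c_1 = -12, c_2 = -4.
q(ln 2) = (-12)(2^2)(1) + (-4)(2^3)(-2) = 16.

16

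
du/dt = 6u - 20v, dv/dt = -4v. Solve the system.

u(t) = -K_1e^(6t) - 2K_2e^(-4t), v(t) = -K_2e^(-4t)

Coefficient matrix A = [[6, -20], [0, -4]].
Characteristic polynomial det(A - λI) = λ^2 - 2λ - 24 = 0.
Eigenvalues λ = 6, -4.
For λ=6: (A-λI) row 1 is [0, -20], so an eigenvector is (-1, 0).
For λ=-4: (A-λI) row 1 is [10, -20], so an eigenvector is (-2, -1).
General solution: K_1e^(6t)(-1,0) + K_2e^(-4t)(-2,-1).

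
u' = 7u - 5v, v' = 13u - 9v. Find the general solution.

u(t) = 2C_1e^(-t)sin(t) - C_1e^(-t)cos(t) - C_2e^(-t)sin(t) - 2C_2e^(-t)cos(t), v(t) = 3C_1e^(-t)sin(t) - 2C_1e^(-t)cos(t) - 2C_2e^(-t)sin(t) - 3C_2e^(-t)cos(t)

Coefficient matrix A = [[7, -5], [13, -9]].
Characteristic polynomial det(A - λI) = λ^2 + 2λ + 2 = 0.
Eigenvalues λ = -1 ± i (complex conjugate pair).
For λ=-1+i: an eigenvector is (-1,-2) - i(2,3) = (-1 - 2i, -2 - 3i).
A real fundamental pair from Re and Im of e^((-1+i)t)v: X_1 = e^(-t)(cos(t)·(-1,-2) + sin(t)·(2,3)), X_2 = e^(-t)(sin(t)·(-1,-2) - cos(t)·(2,3)).
General solution: C_1X_1 + C_2X_2.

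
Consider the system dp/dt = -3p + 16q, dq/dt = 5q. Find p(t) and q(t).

p(t) = -2C_1e^(5t) + C_2e^(-3t), q(t) = -C_1e^(5t)

Coefficient matrix A = [[-3, 16], [0, 5]].
Characteristic polynomial det(A - λI) = λ^2 - 2λ - 15 = 0.
Eigenvalues λ = 5, -3.
For λ=5: (A-λI) row 1 is [-8, 16], so an eigenvector is (-2, -1).
For λ=-3: (A-λI) row 1 is [0, 16], so an eigenvector is (1, 0).
General solution: C_1e^(5t)(-2,-1) + C_2e^(-3t)(1,0).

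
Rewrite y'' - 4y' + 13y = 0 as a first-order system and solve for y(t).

y(t) = K_1e^(2t)cos(3t) + K_2e^(2t)sin(3t)

Let x_1 = y, x_2 = y'. Then x_1' = x_2 and x_2' = -13x_1 + 4x_2.
A = [[0,1],[-13,4]]; det(A-λI) = λ^2 - 4λ + 13.
Eigenvalues λ = 2 ± 3i.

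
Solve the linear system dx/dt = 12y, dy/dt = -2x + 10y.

Coefficient matrix A = [[0, 12], [-2, 10]].
Characteristic polynomial det(A - λI) = λ^2 - 10λ + 24 = 0.
Eigenvalues λ = 6, 4.
For λ=6: (A-λI) row 1 is [-6, 12], so an eigenvector is (-2, -1).
For λ=4: (A-λI) row 1 is [-4, 12], so an eigenvector is (-3, -1).
General solution: K_1e^(6t)(-2,-1) + K_2e^(4t)(-3,-1).

x(t) = -2K_1e^(6t) - 3K_2e^(4t), y(t) = -K_1e^(6t) - K_2e^(4t)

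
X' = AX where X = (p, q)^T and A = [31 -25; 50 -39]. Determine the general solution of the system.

p(t) = K_1e^(-4t)sin(5t) - 2K_1e^(-4t)cos(5t) - 2K_2e^(-4t)sin(5t) - K_2e^(-4t)cos(5t), q(t) = K_1e^(-4t)sin(5t) - 3K_1e^(-4t)cos(5t) - 3K_2e^(-4t)sin(5t) - K_2e^(-4t)cos(5t)

Coefficient matrix A = [[31, -25], [50, -39]].
Characteristic polynomial det(A - λI) = λ^2 + 8λ + 41 = 0.
Eigenvalues λ = -4 ± 5i (complex conjugate pair).
For λ=-4+5i: an eigenvector is (-2,-3) - i(1,1) = (-2 - i, -3 - i).
A real fundamental pair from Re and Im of e^((-4+5i)t)v: X_1 = e^(-4t)(cos(5t)·(-2,-3) + sin(5t)·(1,1)), X_2 = e^(-4t)(sin(5t)·(-2,-3) - cos(5t)·(1,1)).
General solution: K_1X_1 + K_2X_2.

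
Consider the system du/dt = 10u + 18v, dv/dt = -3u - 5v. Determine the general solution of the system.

Coefficient matrix A = [[10, 18], [-3, -5]].
Characteristic polynomial det(A - λI) = λ^2 - 5λ + 4 = 0.
Eigenvalues λ = 4, 1.
For λ=4: (A-λI) row 1 is [6, 18], so an eigenvector is (3, -1).
For λ=1: (A-λI) row 1 is [9, 18], so an eigenvector is (-2, 1).
General solution: C_1e^(4t)(3,-1) + C_2e^(t)(-2,1).

u(t) = 3C_1e^(4t) - 2C_2e^(t), v(t) = -C_1e^(4t) + C_2e^(t)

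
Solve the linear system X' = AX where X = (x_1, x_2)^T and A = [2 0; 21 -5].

Coefficient matrix A = [[2, 0], [21, -5]].
Characteristic polynomial det(A - λI) = λ^2 + 3λ - 10 = 0.
Eigenvalues λ = -5, 2.
For λ=-5: (A-λI) row 1 is [7, 0], so an eigenvector is (0, -1).
For λ=2: (A-λI) row 2 is [21, -7], so an eigenvector is (-1, -3).
General solution: K_1e^(-5t)(0,-1) + K_2e^(2t)(-1,-3).

x_1(t) = -K_2e^(2t), x_2(t) = -K_1e^(-5t) - 3K_2e^(2t)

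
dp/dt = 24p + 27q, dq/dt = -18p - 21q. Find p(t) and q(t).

Coefficient matrix A = [[24, 27], [-18, -21]].
Characteristic polynomial det(A - λI) = λ^2 - 3λ - 18 = 0.
Eigenvalues λ = 6, -3.
For λ=6: (A-λI) row 1 is [18, 27], so an eigenvector is (-3, 2).
For λ=-3: (A-λI) row 1 is [27, 27], so an eigenvector is (1, -1).
General solution: C_1e^(6t)(-3,2) + C_2e^(-3t)(1,-1).

p(t) = -3C_1e^(6t) + C_2e^(-3t), q(t) = 2C_1e^(6t) - C_2e^(-3t)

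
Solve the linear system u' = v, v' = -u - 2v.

u(t) = c_1e^(-t) + c_2te^(-t) - 2c_2e^(-t), v(t) = -c_1e^(-t) - c_2te^(-t) + 3c_2e^(-t)

Coefficient matrix A = [[0, 1], [-1, -2]].
Characteristic polynomial det(A - λI) = λ^2 + 2λ + 1 = 0.
Single eigenvalue λ = -1 with algebraic multiplicity 2.
Eigenvector v = (1,-1); generalized eigenvector w with (A-λI)w=v is (-2,3).
General solution: e^(-t)[c_1·v + c_2·(t·v + w)].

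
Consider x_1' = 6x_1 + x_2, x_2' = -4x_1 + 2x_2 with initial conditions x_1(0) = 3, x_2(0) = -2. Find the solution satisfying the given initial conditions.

Coefficient matrix A = [[6, 1], [-4, 2]].
Characteristic polynomial det(A - λI) = λ^2 - 8λ + 16 = 0.
Single eigenvalue λ = 4 with algebraic multiplicity 2.
Eigenvector v = (-1,2); generalized eigenvector w with (A-λI)w=v is (0,-1).
General solution: e^(4t)[C_1·v + C_2·(t·v + w)].
Applying x_1(0)=3, x_2(0)=-2 gives C_1=-3, C_2=-4.

x_1(t) = 4te^(4t) + 3e^(4t), x_2(t) = -8te^(4t) - 2e^(4t)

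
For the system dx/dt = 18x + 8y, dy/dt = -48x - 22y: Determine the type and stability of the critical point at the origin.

saddle

A = [[18,8],[-48,-22]]; det(A-λI) = λ^2 + 4λ - 12.
λ = -6, 2: opposite signs.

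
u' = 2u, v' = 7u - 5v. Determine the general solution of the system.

Coefficient matrix A = [[2, 0], [7, -5]].
Characteristic polynomial det(A - λI) = λ^2 + 3λ - 10 = 0.
Eigenvalues λ = -5, 2.
For λ=-5: (A-λI) row 1 is [7, 0], so an eigenvector is (0, -1).
For λ=2: (A-λI) row 2 is [7, -7], so an eigenvector is (1, 1).
General solution: C_1e^(-5t)(0,-1) + C_2e^(2t)(1,1).

u(t) = C_2e^(2t), v(t) = -C_1e^(-5t) + C_2e^(2t)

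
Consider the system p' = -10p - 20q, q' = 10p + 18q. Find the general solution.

Coefficient matrix A = [[-10, -20], [10, 18]].
Characteristic polynomial det(A - λI) = λ^2 - 8λ + 20 = 0.
Eigenvalues λ = 4 ± 2i (complex conjugate pair).
For λ=4+2i: an eigenvector is (1,-1) - i(3,-2) = (1 - 3i, -1 + 2i).
A real fundamental pair from Re and Im of e^((4+2i)t)v: X_1 = e^(4t)(cos(2t)·(1,-1) + sin(2t)·(3,-2)), X_2 = e^(4t)(sin(2t)·(1,-1) - cos(2t)·(3,-2)).
General solution: c_1X_1 + c_2X_2.

p(t) = 3c_1e^(4t)sin(2t) + c_1e^(4t)cos(2t) + c_2e^(4t)sin(2t) - 3c_2e^(4t)cos(2t), q(t) = -2c_1e^(4t)sin(2t) - c_1e^(4t)cos(2t) - c_2e^(4t)sin(2t) + 2c_2e^(4t)cos(2t)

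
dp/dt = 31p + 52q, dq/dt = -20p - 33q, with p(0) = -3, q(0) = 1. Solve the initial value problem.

Coefficient matrix A = [[31, 52], [-20, -33]].
Characteristic polynomial det(A - λI) = λ^2 + 2λ + 17 = 0.
Eigenvalues λ = -1 ± 4i (complex conjugate pair).
For λ=-1+4i: an eigenvector is (3,-2) - i(-2,1) = (3 + 2i, -2 - i).
A real fundamental pair from Re and Im of e^((-1+4i)t)v: X_1 = e^(-t)(cos(4t)·(3,-2) + sin(4t)·(-2,1)), X_2 = e^(-t)(sin(4t)·(3,-2) - cos(4t)·(-2,1)).
General solution: C_1X_1 + C_2X_2.
Applying p(0)=-3, q(0)=1 gives C_1=1, C_2=-3.

p(t) = -11e^(-t)sin(4t) - 3e^(-t)cos(4t), q(t) = 7e^(-t)sin(4t) + e^(-t)cos(4t)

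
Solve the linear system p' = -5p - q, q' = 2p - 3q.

Coefficient matrix A = [[-5, -1], [2, -3]].
Characteristic polynomial det(A - λI) = λ^2 + 8λ + 17 = 0.
Eigenvalues λ = -4 ± i (complex conjugate pair).
For λ=-4+i: an eigenvector is (1,-1) - i(0,1) = (1, -1 - i).
A real fundamental pair from Re and Im of e^((-4+i)t)v: X_1 = e^(-4t)(cos(t)·(1,-1) + sin(t)·(0,1)), X_2 = e^(-4t)(sin(t)·(1,-1) - cos(t)·(0,1)).
General solution: K_1X_1 + K_2X_2.

p(t) = K_1e^(-4t)cos(t) + K_2e^(-4t)sin(t), q(t) = K_1e^(-4t)sin(t) - K_1e^(-4t)cos(t) - K_2e^(-4t)sin(t) - K_2e^(-4t)cos(t)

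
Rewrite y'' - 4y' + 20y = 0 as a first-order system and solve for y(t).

Let x_1 = y, x_2 = y'. Then x_1' = x_2 and x_2' = -20x_1 + 4x_2.
A = [[0,1],[-20,4]]; det(A-λI) = λ^2 - 4λ + 20.
Eigenvalues λ = 2 ± 4i.

y(t) = K_1e^(2t)cos(4t) + K_2e^(2t)sin(4t)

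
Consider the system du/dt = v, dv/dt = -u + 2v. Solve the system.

Coefficient matrix A = [[0, 1], [-1, 2]].
Characteristic polynomial det(A - λI) = λ^2 - 2λ + 1 = 0.
Single eigenvalue λ = 1 with algebraic multiplicity 2.
Eigenvector v = (1,1); generalized eigenvector w with (A-λI)w=v is (-1,0).
General solution: e^(t)[c_1·v + c_2·(t·v + w)].

u(t) = c_1e^(t) + c_2te^(t) - c_2e^(t), v(t) = c_1e^(t) + c_2te^(t)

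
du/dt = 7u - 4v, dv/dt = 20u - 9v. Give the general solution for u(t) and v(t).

u(t) = -K_1e^(-t)sin(4t) + K_2e^(-t)cos(4t), v(t) = -2K_1e^(-t)sin(4t) + K_1e^(-t)cos(4t) + K_2e^(-t)sin(4t) + 2K_2e^(-t)cos(4t)

Coefficient matrix A = [[7, -4], [20, -9]].
Characteristic polynomial det(A - λI) = λ^2 + 2λ + 17 = 0.
Eigenvalues λ = -1 ± 4i (complex conjugate pair).
For λ=-1+4i: an eigenvector is (0,1) - i(-1,-2) = (0 + i, 1 + 2i).
A real fundamental pair from Re and Im of e^((-1+4i)t)v: X_1 = e^(-t)(cos(4t)·(0,1) + sin(4t)·(-1,-2)), X_2 = e^(-t)(sin(4t)·(0,1) - cos(4t)·(-1,-2)).
General solution: K_1X_1 + K_2X_2.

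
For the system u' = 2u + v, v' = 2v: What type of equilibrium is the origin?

A = [[2,1],[0,2]]; det(A-λI) = λ^2 - 4λ + 4.
repeated λ = 2 with a single eigenvector.

unstable improper node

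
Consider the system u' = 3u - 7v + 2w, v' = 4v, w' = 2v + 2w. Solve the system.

Coefficient matrix A = [[3, -7, 2], [0, 4, 0], [0, 2, 2]].
det(A - λI) = 0 gives eigenvalues λ = 4, 3, 2.
For λ=4: eigenvector (-5,1,1).
For λ=3: eigenvector (1,0,0).
For λ=2: eigenvector (-2,0,1).
General solution: K_1e^(4t)(-5,1,1) + K_2e^(3t)(1,0,0) + K_3e^(2t)(-2,0,1).

u(t) = -5K_1e^(4t) + K_2e^(3t) - 2K_3e^(2t), v(t) = K_1e^(4t), w(t) = K_1e^(4t) + K_3e^(2t)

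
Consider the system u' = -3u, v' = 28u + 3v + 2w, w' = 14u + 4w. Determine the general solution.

u(t) = C_1e^(-3t), v(t) = -4C_1e^(-3t) + C_2e^(3t) + 2C_3e^(4t), w(t) = -2C_1e^(-3t) + C_3e^(4t)

Coefficient matrix A = [[-3, 0, 0], [28, 3, 2], [14, 0, 4]].
det(A - λI) = 0 gives eigenvalues λ = -3, 3, 4.
For λ=-3: eigenvector (1,-4,-2).
For λ=3: eigenvector (0,1,0).
For λ=4: eigenvector (0,2,1).
General solution: C_1e^(-3t)(1,-4,-2) + C_2e^(3t)(0,1,0) + C_3e^(4t)(0,2,1).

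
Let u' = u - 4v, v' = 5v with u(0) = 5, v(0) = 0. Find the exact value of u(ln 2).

A = [[1,-4],[0,5]]; eigenvalues λ = 1, 5.
Eigenvectors: (-1,0) for λ=1, (-1,1) for λ=5.
From the initial condition, c_1 = -5, c_2 = 0.
u(ln 2) = (-5)(2^1)(-1) + (0)(2^5)(-1) = 10.

10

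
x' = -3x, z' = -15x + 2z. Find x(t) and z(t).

Coefficient matrix A = [[-3, 0], [-15, 2]].
Characteristic polynomial det(A - λI) = λ^2 + λ - 6 = 0.
Eigenvalues λ = -3, 2.
For λ=-3: (A-λI) row 2 is [-15, 5], so an eigenvector is (-1, -3).
For λ=2: (A-λI) row 1 is [-5, 0], so an eigenvector is (0, 1).
General solution: C_1e^(-3t)(-1,-3) + C_2e^(2t)(0,1).

x(t) = -C_1e^(-3t), z(t) = -3C_1e^(-3t) + C_2e^(2t)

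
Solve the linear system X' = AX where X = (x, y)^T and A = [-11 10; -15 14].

x(t) = 2c_1e^(4t) + c_2e^(-t), y(t) = 3c_1e^(4t) + c_2e^(-t)

Coefficient matrix A = [[-11, 10], [-15, 14]].
Characteristic polynomial det(A - λI) = λ^2 - 3λ - 4 = 0.
Eigenvalues λ = 4, -1.
For λ=4: (A-λI) row 1 is [-15, 10], so an eigenvector is (2, 3).
For λ=-1: (A-λI) row 1 is [-10, 10], so an eigenvector is (1, 1).
General solution: c_1e^(4t)(2,3) + c_2e^(-t)(1,1).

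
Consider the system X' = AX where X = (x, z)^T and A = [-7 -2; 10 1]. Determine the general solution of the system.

x(t) = -c_1e^(-3t)cos(2t) - c_2e^(-3t)sin(2t), z(t) = -c_1e^(-3t)sin(2t) + 2c_1e^(-3t)cos(2t) + 2c_2e^(-3t)sin(2t) + c_2e^(-3t)cos(2t)

Coefficient matrix A = [[-7, -2], [10, 1]].
Characteristic polynomial det(A - λI) = λ^2 + 6λ + 13 = 0.
Eigenvalues λ = -3 ± 2i (complex conjugate pair).
For λ=-3+2i: an eigenvector is (-1,2) - i(0,-1) = (-1, 2 + i).
A real fundamental pair from Re and Im of e^((-3+2i)t)v: X_1 = e^(-3t)(cos(2t)·(-1,2) + sin(2t)·(0,-1)), X_2 = e^(-3t)(sin(2t)·(-1,2) - cos(2t)·(0,-1)).
General solution: c_1X_1 + c_2X_2.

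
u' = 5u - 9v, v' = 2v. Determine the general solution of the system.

u(t) = c_1e^(5t) + 3c_2e^(2t), v(t) = c_2e^(2t)

Coefficient matrix A = [[5, -9], [0, 2]].
Characteristic polynomial det(A - λI) = λ^2 - 7λ + 10 = 0.
Eigenvalues λ = 5, 2.
For λ=5: (A-λI) row 1 is [0, -9], so an eigenvector is (1, 0).
For λ=2: (A-λI) row 1 is [3, -9], so an eigenvector is (3, 1).
General solution: c_1e^(5t)(1,0) + c_2e^(2t)(3,1).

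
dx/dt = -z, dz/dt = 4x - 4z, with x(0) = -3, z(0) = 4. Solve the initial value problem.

Coefficient matrix A = [[0, -1], [4, -4]].
Characteristic polynomial det(A - λI) = λ^2 + 4λ + 4 = 0.
Single eigenvalue λ = -2 with algebraic multiplicity 2.
Eigenvector v = (-1,-2); generalized eigenvector w with (A-λI)w=v is (0,1).
General solution: e^(-2t)[c_1·v + c_2·(t·v + w)].
Applying x(0)=-3, z(0)=4 gives c_1=3, c_2=10.

x(t) = -10te^(-2t) - 3e^(-2t), z(t) = -20te^(-2t) + 4e^(-2t)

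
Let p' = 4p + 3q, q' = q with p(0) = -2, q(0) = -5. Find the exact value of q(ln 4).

-20

A = [[4,3],[0,1]]; eigenvalues λ = 1, 4.
Eigenvectors: (-1,1) for λ=1, (-1,0) for λ=4.
From the initial condition, c_1 = -5, c_2 = 7.
q(ln 4) = (-5)(4^1)(1) + (7)(4^4)(0) = -20.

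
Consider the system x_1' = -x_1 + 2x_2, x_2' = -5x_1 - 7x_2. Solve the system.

x_1(t) = -C_1e^(-4t)sin(t) - C_1e^(-4t)cos(t) - C_2e^(-4t)sin(t) + C_2e^(-4t)cos(t), x_2(t) = 2C_1e^(-4t)sin(t) + C_1e^(-4t)cos(t) + C_2e^(-4t)sin(t) - 2C_2e^(-4t)cos(t)

Coefficient matrix A = [[-1, 2], [-5, -7]].
Characteristic polynomial det(A - λI) = λ^2 + 8λ + 17 = 0.
Eigenvalues λ = -4 ± i (complex conjugate pair).
For λ=-4+i: an eigenvector is (-1,1) - i(-1,2) = (-1 + i, 1 - 2i).
A real fundamental pair from Re and Im of e^((-4+i)t)v: X_1 = e^(-4t)(cos(t)·(-1,1) + sin(t)·(-1,2)), X_2 = e^(-4t)(sin(t)·(-1,1) - cos(t)·(-1,2)).
General solution: C_1X_1 + C_2X_2.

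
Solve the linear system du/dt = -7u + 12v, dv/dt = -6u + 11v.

Coefficient matrix A = [[-7, 12], [-6, 11]].
Characteristic polynomial det(A - λI) = λ^2 - 4λ - 5 = 0.
Eigenvalues λ = 5, -1.
For λ=5: (A-λI) row 1 is [-12, 12], so an eigenvector is (-1, -1).
For λ=-1: (A-λI) row 1 is [-6, 12], so an eigenvector is (-2, -1).
General solution: C_1e^(5t)(-1,-1) + C_2e^(-t)(-2,-1).

u(t) = -C_1e^(5t) - 2C_2e^(-t), v(t) = -C_1e^(5t) - C_2e^(-t)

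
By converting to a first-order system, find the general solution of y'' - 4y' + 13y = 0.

y(t) = K_1e^(2t)cos(3t) + K_2e^(2t)sin(3t)

Let x_1 = y, x_2 = y'. Then x_1' = x_2 and x_2' = -13x_1 + 4x_2.
A = [[0,1],[-13,4]]; det(A-λI) = λ^2 - 4λ + 13.
Eigenvalues λ = 2 ± 3i.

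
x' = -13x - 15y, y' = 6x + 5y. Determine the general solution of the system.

Coefficient matrix A = [[-13, -15], [6, 5]].
Characteristic polynomial det(A - λI) = λ^2 + 8λ + 25 = 0.
Eigenvalues λ = -4 ± 3i (complex conjugate pair).
For λ=-4+3i: an eigenvector is (-1,1) - i(-2,1) = (-1 + 2i, 1 - i).
A real fundamental pair from Re and Im of e^((-4+3i)t)v: X_1 = e^(-4t)(cos(3t)·(-1,1) + sin(3t)·(-2,1)), X_2 = e^(-4t)(sin(3t)·(-1,1) - cos(3t)·(-2,1)).
General solution: c_1X_1 + c_2X_2.

x(t) = -2c_1e^(-4t)sin(3t) - c_1e^(-4t)cos(3t) - c_2e^(-4t)sin(3t) + 2c_2e^(-4t)cos(3t), y(t) = c_1e^(-4t)sin(3t) + c_1e^(-4t)cos(3t) + c_2e^(-4t)sin(3t) - c_2e^(-4t)cos(3t)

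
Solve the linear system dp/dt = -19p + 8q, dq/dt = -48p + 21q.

p(t) = -K_1e^(-3t) + K_2e^(5t), q(t) = -2K_1e^(-3t) + 3K_2e^(5t)

Coefficient matrix A = [[-19, 8], [-48, 21]].
Characteristic polynomial det(A - λI) = λ^2 - 2λ - 15 = 0.
Eigenvalues λ = -3, 5.
For λ=-3: (A-λI) row 1 is [-16, 8], so an eigenvector is (-1, -2).
For λ=5: (A-λI) row 1 is [-24, 8], so an eigenvector is (1, 3).
General solution: K_1e^(-3t)(-1,-2) + K_2e^(5t)(1,3).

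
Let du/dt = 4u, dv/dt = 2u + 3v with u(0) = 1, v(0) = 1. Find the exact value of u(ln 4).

A = [[4,0],[2,3]]; eigenvalues λ = 3, 4.
Eigenvectors: (0,-1) for λ=3, (-1,-2) for λ=4.
From the initial condition, c_1 = 1, c_2 = -1.
u(ln 4) = (1)(4^3)(0) + (-1)(4^4)(-1) = 256.

256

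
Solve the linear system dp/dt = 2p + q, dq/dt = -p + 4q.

Coefficient matrix A = [[2, 1], [-1, 4]].
Characteristic polynomial det(A - λI) = λ^2 - 6λ + 9 = 0.
Single eigenvalue λ = 3 with algebraic multiplicity 2.
Eigenvector v = (-1,-1); generalized eigenvector w with (A-λI)w=v is (2,1).
General solution: e^(3t)[K_1·v + K_2·(t·v + w)].

p(t) = -K_1e^(3t) - K_2te^(3t) + 2K_2e^(3t), q(t) = -K_1e^(3t) - K_2te^(3t) + K_2e^(3t)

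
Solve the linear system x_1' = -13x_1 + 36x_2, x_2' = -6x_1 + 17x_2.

Coefficient matrix A = [[-13, 36], [-6, 17]].
Characteristic polynomial det(A - λI) = λ^2 - 4λ - 5 = 0.
Eigenvalues λ = 5, -1.
For λ=5: (A-λI) row 1 is [-18, 36], so an eigenvector is (-2, -1).
For λ=-1: (A-λI) row 1 is [-12, 36], so an eigenvector is (3, 1).
General solution: C_1e^(5t)(-2,-1) + C_2e^(-t)(3,1).

x_1(t) = -2C_1e^(5t) + 3C_2e^(-t), x_2(t) = -C_1e^(5t) + C_2e^(-t)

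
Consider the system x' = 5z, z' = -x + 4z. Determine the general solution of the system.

Coefficient matrix A = [[0, 5], [-1, 4]].
Characteristic polynomial det(A - λI) = λ^2 - 4λ + 5 = 0.
Eigenvalues λ = 2 ± i (complex conjugate pair).
For λ=2+i: an eigenvector is (1,0) - i(-2,-1) = (1 + 2i, 0 + i).
A real fundamental pair from Re and Im of e^((2+i)t)v: X_1 = e^(2t)(cos(t)·(1,0) + sin(t)·(-2,-1)), X_2 = e^(2t)(sin(t)·(1,0) - cos(t)·(-2,-1)).
General solution: C_1X_1 + C_2X_2.

x(t) = -2C_1e^(2t)sin(t) + C_1e^(2t)cos(t) + C_2e^(2t)sin(t) + 2C_2e^(2t)cos(t), z(t) = -C_1e^(2t)sin(t) + C_2e^(2t)cos(t)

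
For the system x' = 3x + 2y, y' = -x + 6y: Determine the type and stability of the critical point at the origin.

A = [[3,2],[-1,6]]; det(A-λI) = λ^2 - 9λ + 20.
λ = 5, 4: both positive.

unstable node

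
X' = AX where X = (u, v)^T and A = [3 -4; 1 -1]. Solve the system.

u(t) = 2C_1e^(t) + 2C_2te^(t) + C_2e^(t), v(t) = C_1e^(t) + C_2te^(t)

Coefficient matrix A = [[3, -4], [1, -1]].
Characteristic polynomial det(A - λI) = λ^2 - 2λ + 1 = 0.
Single eigenvalue λ = 1 with algebraic multiplicity 2.
Eigenvector v = (2,1); generalized eigenvector w with (A-λI)w=v is (1,0).
General solution: e^(t)[C_1·v + C_2·(t·v + w)].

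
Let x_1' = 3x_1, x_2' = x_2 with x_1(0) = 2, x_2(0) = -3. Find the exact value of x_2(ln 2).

A = [[3,0],[0,1]]; eigenvalues λ = 1, 3.
Eigenvectors: (0,1) for λ=1, (-1,0) for λ=3.
From the initial condition, c_1 = -3, c_2 = -2.
x_2(ln 2) = (-3)(2^1)(1) + (-2)(2^3)(0) = -6.

-6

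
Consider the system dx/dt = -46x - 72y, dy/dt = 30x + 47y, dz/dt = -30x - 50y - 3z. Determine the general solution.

x(t) = -3K_1e^(2t) - 8K_2e^(-t), y(t) = 2K_1e^(2t) + 5K_2e^(-t), z(t) = -2K_1e^(2t) - 5K_2e^(-t) + K_3e^(-3t)

Coefficient matrix A = [[-46, -72, 0], [30, 47, 0], [-30, -50, -3]].
det(A - λI) = 0 gives eigenvalues λ = 2, -1, -3.
For λ=2: eigenvector (-3,2,-2).
For λ=-1: eigenvector (-8,5,-5).
For λ=-3: eigenvector (0,0,1).
General solution: K_1e^(2t)(-3,2,-2) + K_2e^(-t)(-8,5,-5) + K_3e^(-3t)(0,0,1).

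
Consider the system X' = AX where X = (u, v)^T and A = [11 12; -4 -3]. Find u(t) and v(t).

Coefficient matrix A = [[11, 12], [-4, -3]].
Characteristic polynomial det(A - λI) = λ^2 - 8λ + 15 = 0.
Eigenvalues λ = 3, 5.
For λ=3: (A-λI) row 1 is [8, 12], so an eigenvector is (3, -2).
For λ=5: (A-λI) row 1 is [6, 12], so an eigenvector is (-2, 1).
General solution: C_1e^(3t)(3,-2) + C_2e^(5t)(-2,1).

u(t) = 3C_1e^(3t) - 2C_2e^(5t), v(t) = -2C_1e^(3t) + C_2e^(5t)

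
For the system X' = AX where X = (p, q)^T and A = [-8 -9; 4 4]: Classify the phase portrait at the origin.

A = [[-8,-9],[4,4]]; det(A-λI) = λ^2 + 4λ + 4.
repeated λ = -2 with a single eigenvector.

stable improper node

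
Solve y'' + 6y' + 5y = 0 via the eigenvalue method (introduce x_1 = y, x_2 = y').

Let x_1 = y, x_2 = y'. Then x_1' = x_2 and x_2' = -5x_1 - 6x_2.
A = [[0,1],[-5,-6]]; det(A-λI) = λ^2 + 6λ + 5.
Eigenvalues λ = -5, -1 with eigenvectors (1,-5), (1,-1).

y(t) = c_1e^(-5t) + c_2e^(-t)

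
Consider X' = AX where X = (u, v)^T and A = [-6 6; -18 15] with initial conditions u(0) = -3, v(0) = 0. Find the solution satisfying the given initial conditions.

u(t) = 9e^(6t) - 12e^(3t), v(t) = 18e^(6t) - 18e^(3t)

Coefficient matrix A = [[-6, 6], [-18, 15]].
Characteristic polynomial det(A - λI) = λ^2 - 9λ + 18 = 0.
Eigenvalues λ = 6, 3.
For λ=6: (A-λI) row 1 is [-12, 6], so an eigenvector is (1, 2).
For λ=3: (A-λI) row 1 is [-9, 6], so an eigenvector is (-2, -3).
General solution: c_1e^(6t)(1,2) + c_2e^(3t)(-2,-3).
Applying u(0)=-3, v(0)=0 gives c_1=9, c_2=6.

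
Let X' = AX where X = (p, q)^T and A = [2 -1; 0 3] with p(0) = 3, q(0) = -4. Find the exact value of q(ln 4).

A = [[2,-1],[0,3]]; eigenvalues λ = 3, 2.
Eigenvectors: (-1,1) for λ=3, (-1,0) for λ=2.
From the initial condition, c_1 = -4, c_2 = 1.
q(ln 4) = (-4)(4^3)(1) + (1)(4^2)(0) = -256.

-256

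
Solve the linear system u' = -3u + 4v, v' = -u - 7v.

u(t) = -2C_1e^(-5t) - 2C_2te^(-5t) + 3C_2e^(-5t), v(t) = C_1e^(-5t) + C_2te^(-5t) - 2C_2e^(-5t)

Coefficient matrix A = [[-3, 4], [-1, -7]].
Characteristic polynomial det(A - λI) = λ^2 + 10λ + 25 = 0.
Single eigenvalue λ = -5 with algebraic multiplicity 2.
Eigenvector v = (-2,1); generalized eigenvector w with (A-λI)w=v is (3,-2).
General solution: e^(-5t)[C_1·v + C_2·(t·v + w)].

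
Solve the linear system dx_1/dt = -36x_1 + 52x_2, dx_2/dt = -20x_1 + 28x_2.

Coefficient matrix A = [[-36, 52], [-20, 28]].
Characteristic polynomial det(A - λI) = λ^2 + 8λ + 32 = 0.
Eigenvalues λ = -4 ± 4i (complex conjugate pair).
For λ=-4+4i: an eigenvector is (-2,-1) - i(3,2) = (-2 - 3i, -1 - 2i).
A real fundamental pair from Re and Im of e^((-4+4i)t)v: X_1 = e^(-4t)(cos(4t)·(-2,-1) + sin(4t)·(3,2)), X_2 = e^(-4t)(sin(4t)·(-2,-1) - cos(4t)·(3,2)).
General solution: c_1X_1 + c_2X_2.

x_1(t) = 3c_1e^(-4t)sin(4t) - 2c_1e^(-4t)cos(4t) - 2c_2e^(-4t)sin(4t) - 3c_2e^(-4t)cos(4t), x_2(t) = 2c_1e^(-4t)sin(4t) - c_1e^(-4t)cos(4t) - c_2e^(-4t)sin(4t) - 2c_2e^(-4t)cos(4t)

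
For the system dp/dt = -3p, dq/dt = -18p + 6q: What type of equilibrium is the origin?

A = [[-3,0],[-18,6]]; det(A-λI) = λ^2 - 3λ - 18.
λ = -3, 6: opposite signs.

saddle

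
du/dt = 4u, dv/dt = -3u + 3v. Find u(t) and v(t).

Coefficient matrix A = [[4, 0], [-3, 3]].
Characteristic polynomial det(A - λI) = λ^2 - 7λ + 12 = 0.
Eigenvalues λ = 4, 3.
For λ=4: (A-λI) row 2 is [-3, -1], so an eigenvector is (-1, 3).
For λ=3: (A-λI) row 1 is [1, 0], so an eigenvector is (0, -1).
General solution: C_1e^(4t)(-1,3) + C_2e^(3t)(0,-1).

u(t) = -C_1e^(4t), v(t) = 3C_1e^(4t) - C_2e^(3t)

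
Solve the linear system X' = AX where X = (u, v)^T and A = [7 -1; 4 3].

Coefficient matrix A = [[7, -1], [4, 3]].
Characteristic polynomial det(A - λI) = λ^2 - 10λ + 25 = 0.
Single eigenvalue λ = 5 with algebraic multiplicity 2.
Eigenvector v = (-1,-2); generalized eigenvector w with (A-λI)w=v is (1,3).
General solution: e^(5t)[c_1·v + c_2·(t·v + w)].

u(t) = -c_1e^(5t) - c_2te^(5t) + c_2e^(5t), v(t) = -2c_1e^(5t) - 2c_2te^(5t) + 3c_2e^(5t)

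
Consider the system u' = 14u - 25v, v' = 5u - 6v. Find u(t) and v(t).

u(t) = -2C_1e^(4t)sin(5t) - C_1e^(4t)cos(5t) - C_2e^(4t)sin(5t) + 2C_2e^(4t)cos(5t), v(t) = -C_1e^(4t)sin(5t) + C_2e^(4t)cos(5t)

Coefficient matrix A = [[14, -25], [5, -6]].
Characteristic polynomial det(A - λI) = λ^2 - 8λ + 41 = 0.
Eigenvalues λ = 4 ± 5i (complex conjugate pair).
For λ=4+5i: an eigenvector is (-1,0) - i(-2,-1) = (-1 + 2i, 0 + i).
A real fundamental pair from Re and Im of e^((4+5i)t)v: X_1 = e^(4t)(cos(5t)·(-1,0) + sin(5t)·(-2,-1)), X_2 = e^(4t)(sin(5t)·(-1,0) - cos(5t)·(-2,-1)).
General solution: C_1X_1 + C_2X_2.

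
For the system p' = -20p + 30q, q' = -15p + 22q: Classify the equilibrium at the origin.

unstable spiral

A = [[-20,30],[-15,22]]; det(A-λI) = λ^2 - 2λ + 10.
λ = 1 ± 3i: positive real part.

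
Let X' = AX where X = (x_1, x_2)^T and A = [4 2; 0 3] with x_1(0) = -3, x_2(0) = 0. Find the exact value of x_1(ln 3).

A = [[4,2],[0,3]]; eigenvalues λ = 3, 4.
Eigenvectors: (2,-1) for λ=3, (1,0) for λ=4.
From the initial condition, c_1 = 0, c_2 = -3.
x_1(ln 3) = (0)(3^3)(2) + (-3)(3^4)(1) = -243.

-243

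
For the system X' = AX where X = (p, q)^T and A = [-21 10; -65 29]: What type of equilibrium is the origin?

A = [[-21,10],[-65,29]]; det(A-λI) = λ^2 - 8λ + 41.
λ = 4 ± 5i: positive real part.

unstable spiral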